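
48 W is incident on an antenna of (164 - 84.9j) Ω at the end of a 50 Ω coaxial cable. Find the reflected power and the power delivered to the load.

P_reflected ≈ 18.3 W; P_delivered ≈ 29.7 W

|Γ| = |(114 − j84.9)/(214 − j84.9)| = 0.617
|Γ|² = 0.381
P_refl = |Γ|²·P_inc = 18.3 W, P_del = (1 − |Γ|²)·P_inc = 29.7 W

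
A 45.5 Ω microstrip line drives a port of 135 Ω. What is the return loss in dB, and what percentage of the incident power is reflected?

RL ≈ 6.09 dB; 24.6% of incident power reflected

Γ = (135 − 45.5)/(135 + 45.5) = 0.496
RL = −20·log₁₀(0.496) = 6.09 dB
P_refl/P_inc = |Γ|² = 0.246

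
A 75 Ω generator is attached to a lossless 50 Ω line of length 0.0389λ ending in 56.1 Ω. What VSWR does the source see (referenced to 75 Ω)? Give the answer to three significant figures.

βl = 2π × 0.0389 = 14°
tan(βl) = 0.249
Z_in = Z_0·(Z_L + jZ_0·tanβl)/(Z_0 + jZ_L·tanβl) = 55.3 − j2.99 Ω
Γ_s = (Z_in − Z_s)/(Z_in + Z_s) = (-19.7 − j2.99)/(130 − j2.99), |Γ_s| = 0.153
VSWR = (1 + |Γ_s|)/(1 − |Γ_s|)

VSWR ≈ 1.36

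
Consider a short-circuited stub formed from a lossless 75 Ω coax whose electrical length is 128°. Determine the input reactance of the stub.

X_in ≈ -96 Ω (capacitive)

tan(βl) = -1.28
For a short-circuited stub, Z_in = jZ_0·tan(βl)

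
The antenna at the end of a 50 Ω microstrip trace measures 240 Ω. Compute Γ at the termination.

Γ = 0.655

Γ = (Z_L − Z_0)/(Z_L + Z_0) = (240 − 50)/(240 + 50) = 190/290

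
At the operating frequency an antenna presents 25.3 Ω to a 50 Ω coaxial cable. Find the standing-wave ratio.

VSWR ≈ 1.98

Γ = (25.3 − 50)/(25.3 + 50) = -0.328
VSWR = (1 + 0.328)/(1 − 0.328)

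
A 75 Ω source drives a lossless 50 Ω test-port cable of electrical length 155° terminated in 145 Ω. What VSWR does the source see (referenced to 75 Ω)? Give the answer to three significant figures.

tan(βl) = -0.466
Z_in = Z_0·(Z_L + jZ_0·tanβl)/(Z_0 + jZ_L·tanβl) = 62.4 + j61.1 Ω
Γ_s = (Z_in − Z_s)/(Z_in + Z_s) = (-12.6 + j61.1)/(137 + j61.1), |Γ_s| = 0.415
VSWR = (1 + |Γ_s|)/(1 − |Γ_s|)

VSWR ≈ 2.42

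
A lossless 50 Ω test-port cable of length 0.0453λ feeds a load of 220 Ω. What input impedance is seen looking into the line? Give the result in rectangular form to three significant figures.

Z_in ≈ 89.9 − j101 Ω

βl = 2π × 0.0453 = 16.3°
tan(βl) = tan(16.3°) = 0.293
Z_in = Z_0·(Z_L + jZ_0·tanβl)/(Z_0 + jZ_L·tanβl)
     = 50·(220 + j14.6)/(50 + j64.4)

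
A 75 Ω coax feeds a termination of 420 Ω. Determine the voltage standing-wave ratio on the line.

For a purely resistive load, VSWR = R_L/Z_0 or Z_0/R_L (whichever > 1) = 420/75

VSWR ≈ 5.6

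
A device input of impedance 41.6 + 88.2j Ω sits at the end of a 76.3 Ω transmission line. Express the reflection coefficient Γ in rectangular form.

Γ = (Z_L − Z_0)/(Z_L + Z_0) = (-34.7 + j88.2)/(117.9 + j88.2)

Γ ≈ 0.17 + j0.621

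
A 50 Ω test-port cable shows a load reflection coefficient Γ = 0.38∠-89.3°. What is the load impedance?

Z_L ≈ 37.7 − j33.5 Ω

Z_L = Z_0·(1 + Γ)/(1 − Γ) = 50·(1 − j0.38)/(0.995 + j0.38)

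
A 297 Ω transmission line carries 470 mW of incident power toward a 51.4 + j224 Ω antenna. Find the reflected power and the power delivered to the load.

|Γ| = |(-245.6 + j224)/(348.4 + j224)| = 0.803
|Γ|² = 0.644
P_refl = |Γ|²·P_inc = 303 mW, P_del = (1 − |Γ|²)·P_inc = 167 mW

P_reflected ≈ 303 mW; P_delivered ≈ 167 mW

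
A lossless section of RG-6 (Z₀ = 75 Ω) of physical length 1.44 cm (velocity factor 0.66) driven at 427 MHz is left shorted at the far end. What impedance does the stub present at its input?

λ = v/f = 0.66·c / 427 MHz = 0.464 m
βl = 2π·l/λ = 2π × 0.0311 = 11.2°
tan(βl) = 0.198
For a shorted stub, Z_in = jZ_0·tan(βl)

Z_in ≈ +j14.8 Ω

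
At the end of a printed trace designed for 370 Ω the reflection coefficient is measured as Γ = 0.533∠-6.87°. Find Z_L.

Z_L ≈ 1170 − j209 Ω

Z_L = Z_0·(1 + Γ)/(1 − Γ) = 370·(1.53 − j0.0638)/(0.471 + j0.0638)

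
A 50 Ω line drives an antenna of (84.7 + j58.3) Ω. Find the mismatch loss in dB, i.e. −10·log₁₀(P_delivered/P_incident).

Γ = (34.7 + j58.3)/(134.7 + j58.3), |Γ| = 0.462
|Γ|² = 0.214, so P_del/P_inc = 1 − |Γ|² = 0.786
ML = −10·log₁₀(1 − |Γ|²)

mismatch loss ≈ 1.04 dB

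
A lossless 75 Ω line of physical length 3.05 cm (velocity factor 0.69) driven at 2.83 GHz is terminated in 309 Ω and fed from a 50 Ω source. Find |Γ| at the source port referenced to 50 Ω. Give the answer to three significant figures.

λ = v/f = 0.69·c / 2.83 GHz = 0.0731 m
βl = 2π·l/λ = 2π × 0.417 = 150°
tan(βl) = -0.575
Z_in = Z_0·(Z_L + jZ_0·tanβl)/(Z_0 + jZ_L·tanβl) = 62.2 + j104 Ω
Γ_s = (Z_in − Z_s)/(Z_in + Z_s) = (12.2 + j104)/(112 + j104), |Γ_s| = 0.685

|Γ| ≈ 0.685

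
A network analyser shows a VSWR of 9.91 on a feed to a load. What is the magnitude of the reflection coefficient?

|Γ| ≈ 0.817

|Γ| = (S − 1)/(S + 1) = (9.91 − 1)/(9.91 + 1) = 8.91/10.9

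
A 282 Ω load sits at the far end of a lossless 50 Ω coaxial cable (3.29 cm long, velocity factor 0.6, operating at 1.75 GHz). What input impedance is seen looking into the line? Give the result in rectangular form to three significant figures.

λ = v/f = 0.6·c / 1.75 GHz = 0.103 m
βl = 2π·l/λ = 2π × 0.32 = 115°
tan(βl) = tan(115°) = -2.13
Z_in = Z_0·(Z_L + jZ_0·tanβl)/(Z_0 + jZ_L·tanβl)
     = 50·(282 − j106)/(50 − j601)

Z_in ≈ 10.7 + j22.6 Ω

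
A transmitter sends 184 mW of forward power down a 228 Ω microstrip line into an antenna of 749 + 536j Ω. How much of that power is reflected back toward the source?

|Γ| = |(521 + j536)/(977 + j536)| = 0.671
|Γ|² = 0.45
P_refl = |Γ|²·P_inc = 82.8 mW, P_del = (1 − |Γ|²)·P_inc = 101 mW

P_reflected ≈ 82.8 mW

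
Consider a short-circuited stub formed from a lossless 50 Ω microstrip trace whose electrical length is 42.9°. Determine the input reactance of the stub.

X_in ≈ 46.5 Ω (inductive)

tan(βl) = 0.929
For a short-circuited stub, Z_in = jZ_0·tan(βl)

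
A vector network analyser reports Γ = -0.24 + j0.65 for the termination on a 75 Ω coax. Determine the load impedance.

Z_L ≈ 19.9 + j49.7 Ω

Z_L = Z_0·(1 + Γ)/(1 − Γ) = 75·(0.76 + j0.65)/(1.24 − j0.65)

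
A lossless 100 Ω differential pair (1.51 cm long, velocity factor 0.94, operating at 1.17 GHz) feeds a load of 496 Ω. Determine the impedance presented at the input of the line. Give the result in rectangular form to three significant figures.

Z_in ≈ 111 − j187 Ω

λ = v/f = 0.94·c / 1.17 GHz = 0.241 m
βl = 2π·l/λ = 2π × 0.0626 = 22.6°
tan(βl) = tan(22.6°) = 0.415
Z_in = Z_0·(Z_L + jZ_0·tanβl)/(Z_0 + jZ_L·tanβl)
     = 100·(496 + j41.5)/(100 + j206)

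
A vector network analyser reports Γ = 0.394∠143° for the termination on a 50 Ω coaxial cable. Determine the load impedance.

Z_L = Z_0·(1 + Γ)/(1 − Γ) = 50·(0.685 + j0.237)/(1.31 − j0.237)

Z_L ≈ 23.7 + j13.3 Ω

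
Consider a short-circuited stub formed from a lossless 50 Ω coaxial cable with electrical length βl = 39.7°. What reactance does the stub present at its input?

tan(βl) = 0.83
For a short-circuited stub, Z_in = jZ_0·tan(βl)

X_in ≈ 41.5 Ω (inductive)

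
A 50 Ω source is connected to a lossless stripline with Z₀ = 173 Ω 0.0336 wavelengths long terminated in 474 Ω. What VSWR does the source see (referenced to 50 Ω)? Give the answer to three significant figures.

βl = 2π × 0.0336 = 12.1°
tan(βl) = 0.214
Z_in = Z_0·(Z_L + jZ_0·tanβl)/(Z_0 + jZ_L·tanβl) = 369 − j179 Ω
Γ_s = (Z_in − Z_s)/(Z_in + Z_s) = (319 − j179)/(419 − j179), |Γ_s| = 0.803
VSWR = (1 + |Γ_s|)/(1 − |Γ_s|)

VSWR ≈ 9.15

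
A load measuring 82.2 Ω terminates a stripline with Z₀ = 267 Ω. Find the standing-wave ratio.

VSWR ≈ 3.25

For a purely resistive load, VSWR = R_L/Z_0 or Z_0/R_L (whichever > 1) = 267/82.2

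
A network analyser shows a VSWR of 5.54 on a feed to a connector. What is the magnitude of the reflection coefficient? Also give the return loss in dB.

|Γ| ≈ 0.694; return loss ≈ 3.17 dB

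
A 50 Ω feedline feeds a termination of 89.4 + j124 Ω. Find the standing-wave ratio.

VSWR ≈ 5.61

Γ = (Z_L − Z_0)/(Z_L + Z_0) = (39.4 + j124)/(139.4 + j124)
|Γ| = 130/187 = 0.697
VSWR = (1 + |Γ|)/(1 − |Γ|) = 1.7/0.303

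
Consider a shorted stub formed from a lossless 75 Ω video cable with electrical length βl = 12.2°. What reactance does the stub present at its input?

tan(βl) = 0.216
For a shorted stub, Z_in = jZ_0·tan(βl)

X_in ≈ 16.2 Ω (inductive)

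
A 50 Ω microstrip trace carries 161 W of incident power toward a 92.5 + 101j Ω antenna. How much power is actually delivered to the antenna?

|Γ| = |(42.5 + j101)/(142.5 + j101)| = 0.627
|Γ|² = 0.394
P_refl = |Γ|²·P_inc = 63.4 W, P_del = (1 − |Γ|²)·P_inc = 97.6 W

P_delivered ≈ 97.6 W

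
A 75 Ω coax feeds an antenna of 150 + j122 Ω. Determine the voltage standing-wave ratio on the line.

Γ = (Z_L − Z_0)/(Z_L + Z_0) = (75 + j122)/(225 + j122)
|Γ| = 143/256 = 0.56
VSWR = (1 + |Γ|)/(1 − |Γ|) = 1.56/0.44

VSWR ≈ 3.54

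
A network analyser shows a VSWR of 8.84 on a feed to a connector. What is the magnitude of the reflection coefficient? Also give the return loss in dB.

|Γ| = (S − 1)/(S + 1) = (8.84 − 1)/(8.84 + 1) = 7.84/9.84
RL = −20·log₁₀|Γ| = −20·log₁₀(0.797)

|Γ| ≈ 0.797; return loss ≈ 1.97 dB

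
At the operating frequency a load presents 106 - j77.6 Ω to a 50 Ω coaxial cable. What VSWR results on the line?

VSWR ≈ 3.44

Γ = (Z_L − Z_0)/(Z_L + Z_0) = (56 − j77.6)/(156 − j77.6)
|Γ| = 95.7/174 = 0.549
VSWR = (1 + |Γ|)/(1 − |Γ|) = 1.55/0.451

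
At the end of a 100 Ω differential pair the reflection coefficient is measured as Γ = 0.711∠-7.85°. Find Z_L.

Z_L = Z_0·(1 + Γ)/(1 − Γ) = 100·(1.7 − j0.0971)/(0.296 + j0.0971)

Z_L ≈ 511 − j201 Ω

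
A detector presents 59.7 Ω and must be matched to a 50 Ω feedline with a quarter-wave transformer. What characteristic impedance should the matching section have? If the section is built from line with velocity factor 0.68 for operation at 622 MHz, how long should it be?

Z_qwt = √(Z_0·R_L) = √(50 × 59.7) = √2985
λ = 0.68·c/f = 0.328 m, so l = λ/4 = 0.082 m

Z_qwt ≈ 54.6 Ω; length ≈ 8.2 cm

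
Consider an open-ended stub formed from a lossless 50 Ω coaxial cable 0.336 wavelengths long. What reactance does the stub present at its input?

βl = 2π × 0.336 = 121°
tan(βl) = -1.67
For an open-ended stub, Z_in = −jZ_0·cot(βl) = −jZ_0/tan(βl)

X_in ≈ 30 Ω (inductive)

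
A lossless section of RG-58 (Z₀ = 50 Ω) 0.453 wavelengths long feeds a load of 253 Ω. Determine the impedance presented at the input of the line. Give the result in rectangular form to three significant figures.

Z_in ≈ 82 + j111 Ω

βl = 2π × 0.453 = 163°
tan(βl) = tan(163°) = -0.304
Z_in = Z_0·(Z_L + jZ_0·tanβl)/(Z_0 + jZ_L·tanβl)
     = 50·(253 − j15.2)/(50 − j77)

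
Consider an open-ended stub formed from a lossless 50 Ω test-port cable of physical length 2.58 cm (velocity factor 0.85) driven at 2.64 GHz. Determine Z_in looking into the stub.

Z_in ≈ +j5.39 Ω

λ = v/f = 0.85·c / 2.64 GHz = 0.0966 m
βl = 2π·l/λ = 2π × 0.267 = 96.2°
tan(βl) = -9.27
For an open-ended stub, Z_in = −jZ_0·cot(βl) = −jZ_0/tan(βl)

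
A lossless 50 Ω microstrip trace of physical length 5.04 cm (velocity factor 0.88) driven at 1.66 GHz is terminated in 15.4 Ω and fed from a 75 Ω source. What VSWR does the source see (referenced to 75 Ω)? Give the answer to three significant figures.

λ = v/f = 0.88·c / 1.66 GHz = 0.159 m
βl = 2π·l/λ = 2π × 0.317 = 114°
tan(βl) = -2.24
Z_in = Z_0·(Z_L + jZ_0·tanβl)/(Z_0 + jZ_L·tanβl) = 62.7 − j68.6 Ω
Γ_s = (Z_in − Z_s)/(Z_in + Z_s) = (-12.3 − j68.6)/(138 − j68.6), |Γ_s| = 0.453
VSWR = (1 + |Γ_s|)/(1 − |Γ_s|)

VSWR ≈ 2.66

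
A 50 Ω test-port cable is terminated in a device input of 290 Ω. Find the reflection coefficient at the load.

Γ = (Z_L − Z_0)/(Z_L + Z_0) = (290 − 50)/(290 + 50) = 240/340

Γ = 0.706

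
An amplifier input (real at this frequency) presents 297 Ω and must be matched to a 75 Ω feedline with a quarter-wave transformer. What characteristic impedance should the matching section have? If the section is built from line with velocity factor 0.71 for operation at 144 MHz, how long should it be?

Z_qwt = √(Z_0·R_L) = √(75 × 297) = √22280
λ = 0.71·c/f = 1.48 m, so l = λ/4 = 0.37 m

Z_qwt ≈ 149 Ω; length ≈ 37 cm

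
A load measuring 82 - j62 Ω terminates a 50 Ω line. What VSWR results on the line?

VSWR ≈ 2.83

Γ = (Z_L − Z_0)/(Z_L + Z_0) = (32 − j62)/(132 − j62)
|Γ| = 69.8/146 = 0.478
VSWR = (1 + |Γ|)/(1 − |Γ|) = 1.48/0.522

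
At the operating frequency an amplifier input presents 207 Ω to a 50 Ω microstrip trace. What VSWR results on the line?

For a purely resistive load, VSWR = R_L/Z_0 or Z_0/R_L (whichever > 1) = 207/50

VSWR ≈ 4.14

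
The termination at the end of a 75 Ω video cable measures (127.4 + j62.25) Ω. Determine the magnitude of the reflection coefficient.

|Γ| ≈ 0.384

Γ = (Z_L − Z_0)/(Z_L + Z_0) = (52.4 + j62.25)/(202.4 + j62.25)
|Γ| = 81.4/212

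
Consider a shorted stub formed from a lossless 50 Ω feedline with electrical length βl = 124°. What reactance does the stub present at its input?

X_in ≈ -74.1 Ω (capacitive)

tan(βl) = -1.48
For a shorted stub, Z_in = jZ_0·tan(βl)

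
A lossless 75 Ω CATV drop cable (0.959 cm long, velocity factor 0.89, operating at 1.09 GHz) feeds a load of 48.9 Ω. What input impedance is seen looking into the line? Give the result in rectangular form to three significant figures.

λ = v/f = 0.89·c / 1.09 GHz = 0.245 m
βl = 2π·l/λ = 2π × 0.0392 = 14.1°
tan(βl) = tan(14.1°) = 0.251
Z_in = Z_0·(Z_L + jZ_0·tanβl)/(Z_0 + jZ_L·tanβl)
     = 75·(48.9 + j18.8)/(75 + j12.3)

Z_in ≈ 50.6 + j10.5 Ω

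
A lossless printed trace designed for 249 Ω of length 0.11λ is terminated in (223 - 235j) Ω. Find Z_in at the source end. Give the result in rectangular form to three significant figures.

Z_in ≈ 101 − j58.3 Ω

βl = 2π × 0.11 = 39.6°
tan(βl) = tan(39.6°) = 0.827
Z_in = Z_0·(Z_L + jZ_0·tanβl)/(Z_0 + jZ_L·tanβl)
     = 249·(223 − j29)/(443 + j184)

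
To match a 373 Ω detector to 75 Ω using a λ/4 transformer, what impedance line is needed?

Z_qwt ≈ 167 Ω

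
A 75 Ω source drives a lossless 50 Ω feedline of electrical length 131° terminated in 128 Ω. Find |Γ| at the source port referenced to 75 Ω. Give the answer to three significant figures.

|Γ| ≈ 0.498

tan(βl) = -1.15
Z_in = Z_0·(Z_L + jZ_0·tanβl)/(Z_0 + jZ_L·tanβl) = 30.7 + j33 Ω
Γ_s = (Z_in − Z_s)/(Z_in + Z_s) = (-44.3 + j33)/(106 + j33), |Γ_s| = 0.498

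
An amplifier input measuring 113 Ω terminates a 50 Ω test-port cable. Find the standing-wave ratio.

Γ = (113 − 50)/(113 + 50) = 0.387
VSWR = (1 + 0.387)/(1 − 0.387)

VSWR ≈ 2.26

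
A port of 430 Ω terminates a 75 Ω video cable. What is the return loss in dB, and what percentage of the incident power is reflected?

Γ = (430 − 75)/(430 + 75) = 0.703
RL = −20·log₁₀(0.703) = 3.06 dB
P_refl/P_inc = |Γ|² = 0.494

RL ≈ 3.06 dB; 49.4% of incident power reflected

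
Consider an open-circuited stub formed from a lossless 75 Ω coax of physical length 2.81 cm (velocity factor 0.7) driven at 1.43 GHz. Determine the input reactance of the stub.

X_in ≈ -29 Ω (capacitive)

λ = v/f = 0.7·c / 1.43 GHz = 0.147 m
βl = 2π·l/λ = 2π × 0.191 = 68.9°
tan(βl) = 2.59
For an open-circuited stub, Z_in = −jZ_0·cot(βl) = −jZ_0/tan(βl)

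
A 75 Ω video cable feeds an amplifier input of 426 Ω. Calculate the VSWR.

VSWR ≈ 5.68

Γ = (426 − 75)/(426 + 75) = 0.701
VSWR = (1 + 0.701)/(1 − 0.701)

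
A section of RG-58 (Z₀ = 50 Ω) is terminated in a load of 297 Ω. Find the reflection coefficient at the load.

Γ = (Z_L − Z_0)/(Z_L + Z_0) = (297 − 50)/(297 + 50) = 247/347

Γ = 0.712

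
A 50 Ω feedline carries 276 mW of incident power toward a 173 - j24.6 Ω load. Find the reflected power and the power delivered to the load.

P_reflected ≈ 86.3 mW; P_delivered ≈ 190 mW

|Γ| = |(123 − j24.6)/(223 − j24.6)| = 0.559
|Γ|² = 0.313
P_refl = |Γ|²·P_inc = 86.3 mW, P_del = (1 − |Γ|²)·P_inc = 190 mW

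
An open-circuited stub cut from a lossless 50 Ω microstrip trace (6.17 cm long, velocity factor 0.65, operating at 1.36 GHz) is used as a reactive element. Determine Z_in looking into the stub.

λ = v/f = 0.65·c / 1.36 GHz = 0.143 m
βl = 2π·l/λ = 2π × 0.43 = 155°
tan(βl) = -0.468
For an open-circuited stub, Z_in = −jZ_0·cot(βl) = −jZ_0/tan(βl)

Z_in ≈ +j107 Ω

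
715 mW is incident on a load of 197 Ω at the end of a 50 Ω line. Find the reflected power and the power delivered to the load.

Γ = (197 − 50)/(197 + 50) = 0.595
|Γ|² = 0.354
P_refl = |Γ|²·P_inc = 253 mW, P_del = (1 − |Γ|²)·P_inc = 462 mW

P_reflected ≈ 253 mW; P_delivered ≈ 462 mW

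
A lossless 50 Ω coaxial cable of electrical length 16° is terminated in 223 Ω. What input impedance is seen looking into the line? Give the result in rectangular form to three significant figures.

tan(βl) = tan(16°) = 0.287
Z_in = Z_0·(Z_L + jZ_0·tanβl)/(Z_0 + jZ_L·tanβl)
     = 50·(223 + j14.3)/(50 + j63.9)

Z_in ≈ 91.6 − j103 Ω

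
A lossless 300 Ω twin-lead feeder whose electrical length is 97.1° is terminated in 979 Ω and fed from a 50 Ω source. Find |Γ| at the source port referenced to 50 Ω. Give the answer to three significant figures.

tan(βl) = -8.03
Z_in = Z_0·(Z_L + jZ_0·tanβl)/(Z_0 + jZ_L·tanβl) = 93.2 + j33.8 Ω
Γ_s = (Z_in − Z_s)/(Z_in + Z_s) = (43.2 + j33.8)/(143 + j33.8), |Γ_s| = 0.373

|Γ| ≈ 0.373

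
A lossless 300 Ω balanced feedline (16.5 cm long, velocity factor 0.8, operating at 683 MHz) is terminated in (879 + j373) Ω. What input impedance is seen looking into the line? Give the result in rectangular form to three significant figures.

λ = v/f = 0.8·c / 683 MHz = 0.351 m
βl = 2π·l/λ = 2π × 0.47 = 169°
tan(βl) = tan(169°) = -0.194
Z_in = Z_0·(Z_L + jZ_0·tanβl)/(Z_0 + jZ_L·tanβl)
     = 300·(879 + j315)/(372 − j170)

Z_in ≈ 490 + j478 Ω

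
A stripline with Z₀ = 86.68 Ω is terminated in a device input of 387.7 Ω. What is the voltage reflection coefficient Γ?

Γ = (Z_L − Z_0)/(Z_L + Z_0) = (387.7 − 86.68)/(387.7 + 86.68) = 301/474.4

Γ = 0.635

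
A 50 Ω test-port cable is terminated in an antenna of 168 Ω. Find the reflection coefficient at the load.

Γ = 0.541

Γ = (Z_L − Z_0)/(Z_L + Z_0) = (168 − 50)/(168 + 50) = 118/218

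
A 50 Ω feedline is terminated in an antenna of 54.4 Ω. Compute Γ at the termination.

Γ = 0.0421

Γ = (Z_L − Z_0)/(Z_L + Z_0) = (54.4 − 50)/(54.4 + 50) = 4.4/104.4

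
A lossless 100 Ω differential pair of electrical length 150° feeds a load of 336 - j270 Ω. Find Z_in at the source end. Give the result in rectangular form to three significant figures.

Z_in ≈ 110 + j205 Ω

tan(βl) = tan(150°) = -0.577
Z_in = Z_0·(Z_L + jZ_0·tanβl)/(Z_0 + jZ_L·tanβl)
     = 100·(336 − j328)/(-55.9 − j194)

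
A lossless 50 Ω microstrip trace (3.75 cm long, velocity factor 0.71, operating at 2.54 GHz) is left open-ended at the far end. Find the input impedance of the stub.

Z_in ≈ +j145 Ω

λ = v/f = 0.71·c / 2.54 GHz = 0.0839 m
βl = 2π·l/λ = 2π × 0.447 = 161°
tan(βl) = -0.345
For an open-ended stub, Z_in = −jZ_0·cot(βl) = −jZ_0/tan(βl)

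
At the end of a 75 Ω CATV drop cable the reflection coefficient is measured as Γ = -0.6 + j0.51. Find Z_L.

Z_L = Z_0·(1 + Γ)/(1 − Γ) = 75·(0.4 + j0.51)/(1.6 − j0.51)

Z_L ≈ 10.1 + j27.1 Ω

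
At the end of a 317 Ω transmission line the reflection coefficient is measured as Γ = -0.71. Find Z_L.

Z_L = Z_0·(1 + Γ)/(1 − Γ) = 317·(0.29)/(1.71)

Z_L ≈ 53.8 Ω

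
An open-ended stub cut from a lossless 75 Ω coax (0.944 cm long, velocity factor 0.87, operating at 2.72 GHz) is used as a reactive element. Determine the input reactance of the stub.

λ = v/f = 0.87·c / 2.72 GHz = 0.096 m
βl = 2π·l/λ = 2π × 0.0984 = 35.4°
tan(βl) = 0.711
For an open-ended stub, Z_in = −jZ_0·cot(βl) = −jZ_0/tan(βl)

X_in ≈ -105 Ω (capacitive)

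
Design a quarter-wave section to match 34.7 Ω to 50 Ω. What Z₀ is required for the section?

Z_qwt = √(Z_0·R_L) = √(50 × 34.7) = √1735

Z_qwt ≈ 41.7 Ω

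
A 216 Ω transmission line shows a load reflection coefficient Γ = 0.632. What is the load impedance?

Z_L = Z_0·(1 + Γ)/(1 − Γ) = 216·(1.63)/(0.368)

Z_L ≈ 958 Ω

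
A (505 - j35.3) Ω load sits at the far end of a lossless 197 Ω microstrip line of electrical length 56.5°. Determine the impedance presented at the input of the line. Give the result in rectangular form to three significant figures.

tan(βl) = tan(56.5°) = 1.51
Z_in = Z_0·(Z_L + jZ_0·tanβl)/(Z_0 + jZ_L·tanβl)
     = 197·(505 + j262)/(250 + j763)

Z_in ≈ 99.8 − j97.7 Ω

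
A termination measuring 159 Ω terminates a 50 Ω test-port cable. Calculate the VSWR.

Γ = (159 − 50)/(159 + 50) = 0.522
VSWR = (1 + 0.522)/(1 − 0.522)

VSWR ≈ 3.18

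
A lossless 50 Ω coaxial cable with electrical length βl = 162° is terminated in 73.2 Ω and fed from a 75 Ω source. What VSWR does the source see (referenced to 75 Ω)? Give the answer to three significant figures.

VSWR ≈ 1.28

tan(βl) = -0.325
Z_in = Z_0·(Z_L + jZ_0·tanβl)/(Z_0 + jZ_L·tanβl) = 66 + j15.1 Ω
Γ_s = (Z_in − Z_s)/(Z_in + Z_s) = (-9.01 + j15.1)/(141 + j15.1), |Γ_s| = 0.124
VSWR = (1 + |Γ_s|)/(1 − |Γ_s|)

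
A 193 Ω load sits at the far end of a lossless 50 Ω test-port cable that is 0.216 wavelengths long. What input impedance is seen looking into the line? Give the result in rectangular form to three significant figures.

Z_in ≈ 13.5 − j10.1 Ω

βl = 2π × 0.216 = 77.8°
tan(βl) = tan(77.8°) = 4.61
Z_in = Z_0·(Z_L + jZ_0·tanβl)/(Z_0 + jZ_L·tanβl)
     = 50·(193 + j230)/(50 + j890)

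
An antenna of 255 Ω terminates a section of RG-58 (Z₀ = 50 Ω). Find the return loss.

RL ≈ 3.45 dB

Γ = (255 − 50)/(255 + 50) = 0.672
RL = −20·log₁₀|Γ| = −20·log₁₀(0.672)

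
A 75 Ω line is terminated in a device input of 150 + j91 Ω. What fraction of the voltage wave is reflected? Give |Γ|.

|Γ| ≈ 0.486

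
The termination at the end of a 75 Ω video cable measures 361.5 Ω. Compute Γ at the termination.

Γ = 0.656

Γ = (Z_L − Z_0)/(Z_L + Z_0) = (361.5 − 75)/(361.5 + 75) = 286.5/436.5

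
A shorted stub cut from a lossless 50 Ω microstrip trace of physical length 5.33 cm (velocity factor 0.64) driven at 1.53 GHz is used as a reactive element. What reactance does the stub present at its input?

X_in ≈ -25.6 Ω (capacitive)

λ = v/f = 0.64·c / 1.53 GHz = 0.125 m
βl = 2π·l/λ = 2π × 0.425 = 153°
tan(βl) = -0.512
For a shorted stub, Z_in = jZ_0·tan(βl)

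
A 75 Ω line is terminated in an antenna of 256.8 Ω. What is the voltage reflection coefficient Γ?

Γ = (Z_L − Z_0)/(Z_L + Z_0) = (256.8 − 75)/(256.8 + 75) = 181.8/331.8

Γ = 0.548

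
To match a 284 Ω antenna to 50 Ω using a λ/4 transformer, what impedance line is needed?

Z_qwt ≈ 119 Ω

Z_qwt = √(Z_0·R_L) = √(50 × 284) = √14200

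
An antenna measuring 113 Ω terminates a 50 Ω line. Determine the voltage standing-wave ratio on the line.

VSWR ≈ 2.26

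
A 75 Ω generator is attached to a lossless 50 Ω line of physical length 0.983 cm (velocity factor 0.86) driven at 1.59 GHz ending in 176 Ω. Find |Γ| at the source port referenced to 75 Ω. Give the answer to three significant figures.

|Γ| ≈ 0.472

λ = v/f = 0.86·c / 1.59 GHz = 0.162 m
βl = 2π·l/λ = 2π × 0.0606 = 21.8°
tan(βl) = 0.4
Z_in = Z_0·(Z_L + jZ_0·tanβl)/(Z_0 + jZ_L·tanβl) = 68.4 − j76.4 Ω
Γ_s = (Z_in − Z_s)/(Z_in + Z_s) = (-6.57 − j76.4)/(143 − j76.4), |Γ_s| = 0.472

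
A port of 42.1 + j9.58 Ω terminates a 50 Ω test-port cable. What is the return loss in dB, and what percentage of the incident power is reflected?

RL ≈ 17.5 dB; 1.8% of incident power reflected

Γ = (-7.9 + j9.58)/(92.1 + j9.58), |Γ| = 0.134
RL = −20·log₁₀(0.134) = 17.5 dB
P_refl/P_inc = |Γ|² = 0.018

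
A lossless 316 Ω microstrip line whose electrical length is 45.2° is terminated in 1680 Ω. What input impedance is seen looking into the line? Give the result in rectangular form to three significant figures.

tan(βl) = tan(45.2°) = 1.01
Z_in = Z_0·(Z_L + jZ_0·tanβl)/(Z_0 + jZ_L·tanβl)
     = 316·(1680 + j318)/(316 + j1690)

Z_in ≈ 114 − j292 Ω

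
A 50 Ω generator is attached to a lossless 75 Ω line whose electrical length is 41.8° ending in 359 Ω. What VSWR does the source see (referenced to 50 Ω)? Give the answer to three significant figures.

tan(βl) = 0.894
Z_in = Z_0·(Z_L + jZ_0·tanβl)/(Z_0 + jZ_L·tanβl) = 33.4 − j76.1 Ω
Γ_s = (Z_in − Z_s)/(Z_in + Z_s) = (-16.6 − j76.1)/(83.4 − j76.1), |Γ_s| = 0.689
VSWR = (1 + |Γ_s|)/(1 − |Γ_s|)

VSWR ≈ 5.44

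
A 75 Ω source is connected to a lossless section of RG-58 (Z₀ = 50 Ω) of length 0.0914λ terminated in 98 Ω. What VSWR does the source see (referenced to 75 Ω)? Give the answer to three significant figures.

βl = 2π × 0.0914 = 32.9°
tan(βl) = 0.647
Z_in = Z_0·(Z_L + jZ_0·tanβl)/(Z_0 + jZ_L·tanβl) = 53.3 − j35.2 Ω
Γ_s = (Z_in − Z_s)/(Z_in + Z_s) = (-21.7 − j35.2)/(128 − j35.2), |Γ_s| = 0.311
VSWR = (1 + |Γ_s|)/(1 − |Γ_s|)

VSWR ≈ 1.9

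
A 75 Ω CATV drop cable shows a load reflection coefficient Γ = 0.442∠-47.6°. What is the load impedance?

Z_L ≈ 101 − j81.7 Ω

Z_L = Z_0·(1 + Γ)/(1 − Γ) = 75·(1.3 − j0.326)/(0.702 + j0.326)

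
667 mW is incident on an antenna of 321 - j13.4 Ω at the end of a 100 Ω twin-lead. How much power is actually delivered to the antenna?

|Γ| = |(221 − j13.4)/(421 − j13.4)| = 0.526
|Γ|² = 0.276
P_refl = |Γ|²·P_inc = 184 mW, P_del = (1 − |Γ|²)·P_inc = 483 mW

P_delivered ≈ 483 mW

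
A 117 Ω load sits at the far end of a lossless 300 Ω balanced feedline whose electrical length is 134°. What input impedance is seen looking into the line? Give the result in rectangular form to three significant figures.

tan(βl) = tan(134°) = -1.04
Z_in = Z_0·(Z_L + jZ_0·tanβl)/(Z_0 + jZ_L·tanβl)
     = 300·(117 − j311)/(300 − j121)

Z_in ≈ 208 − j226 Ω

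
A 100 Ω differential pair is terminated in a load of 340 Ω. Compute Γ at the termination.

Γ = 0.545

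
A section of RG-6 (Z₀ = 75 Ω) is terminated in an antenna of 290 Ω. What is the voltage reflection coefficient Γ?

Γ = 0.589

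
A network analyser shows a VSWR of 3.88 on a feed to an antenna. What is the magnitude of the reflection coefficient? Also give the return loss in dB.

|Γ| ≈ 0.59; return loss ≈ 4.58 dB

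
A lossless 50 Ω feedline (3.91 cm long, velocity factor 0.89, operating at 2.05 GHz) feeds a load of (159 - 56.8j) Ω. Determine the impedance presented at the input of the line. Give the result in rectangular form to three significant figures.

λ = v/f = 0.89·c / 2.05 GHz = 0.13 m
βl = 2π·l/λ = 2π × 0.3 = 108°
tan(βl) = tan(108°) = -3.06
Z_in = Z_0·(Z_L + jZ_0·tanβl)/(Z_0 + jZ_L·tanβl)
     = 50·(159 − j210)/(-124 − j487)

Z_in ≈ 16.3 + j20.5 Ω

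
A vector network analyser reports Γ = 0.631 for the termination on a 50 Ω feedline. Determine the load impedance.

Z_L ≈ 221 Ω

Z_L = Z_0·(1 + Γ)/(1 − Γ) = 50·(1.63)/(0.369)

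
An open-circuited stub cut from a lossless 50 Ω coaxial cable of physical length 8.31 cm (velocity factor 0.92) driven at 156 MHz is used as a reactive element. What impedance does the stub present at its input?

λ = v/f = 0.92·c / 156 MHz = 1.77 m
βl = 2π·l/λ = 2π × 0.047 = 16.9°
tan(βl) = 0.304
For an open-circuited stub, Z_in = −jZ_0·cot(βl) = −jZ_0/tan(βl)

Z_in ≈ −j164 Ω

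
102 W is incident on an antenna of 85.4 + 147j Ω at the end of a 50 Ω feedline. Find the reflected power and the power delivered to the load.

P_reflected ≈ 58.4 W; P_delivered ≈ 43.6 W

|Γ| = |(35.4 + j147)/(135.4 + j147)| = 0.757
|Γ|² = 0.572
P_refl = |Γ|²·P_inc = 58.4 W, P_del = (1 − |Γ|²)·P_inc = 43.6 W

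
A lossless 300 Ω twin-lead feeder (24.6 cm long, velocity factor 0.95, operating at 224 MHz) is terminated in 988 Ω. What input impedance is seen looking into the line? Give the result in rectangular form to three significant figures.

Z_in ≈ 102 − j100 Ω

λ = v/f = 0.95·c / 224 MHz = 1.27 m
βl = 2π·l/λ = 2π × 0.193 = 69.6°
tan(βl) = tan(69.6°) = 2.69
Z_in = Z_0·(Z_L + jZ_0·tanβl)/(Z_0 + jZ_L·tanβl)
     = 300·(988 + j807)/(300 + j2660)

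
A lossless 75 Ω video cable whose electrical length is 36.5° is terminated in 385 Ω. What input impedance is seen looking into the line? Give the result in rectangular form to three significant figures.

tan(βl) = tan(36.5°) = 0.74
Z_in = Z_0·(Z_L + jZ_0·tanβl)/(Z_0 + jZ_L·tanβl)
     = 75·(385 + j55.5)/(75 + j285)

Z_in ≈ 38.6 − j91.2 Ω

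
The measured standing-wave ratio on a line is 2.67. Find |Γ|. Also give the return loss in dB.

|Γ| ≈ 0.455; return loss ≈ 6.84 dB

|Γ| = (S − 1)/(S + 1) = (2.67 − 1)/(2.67 + 1) = 1.67/3.67
RL = −20·log₁₀|Γ| = −20·log₁₀(0.455)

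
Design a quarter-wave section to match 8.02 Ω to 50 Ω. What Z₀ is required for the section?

Z_qwt = √(Z_0·R_L) = √(50 × 8.02) = √401

Z_qwt ≈ 20 Ω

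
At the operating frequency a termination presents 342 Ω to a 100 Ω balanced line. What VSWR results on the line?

VSWR ≈ 3.42

For a purely resistive load, VSWR = R_L/Z_0 or Z_0/R_L (whichever > 1) = 342/100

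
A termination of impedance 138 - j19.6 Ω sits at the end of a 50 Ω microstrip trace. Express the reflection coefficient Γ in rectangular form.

Γ = (Z_L − Z_0)/(Z_L + Z_0) = (88 − j19.6)/(188 − j19.6)

Γ ≈ 0.474 − j0.0549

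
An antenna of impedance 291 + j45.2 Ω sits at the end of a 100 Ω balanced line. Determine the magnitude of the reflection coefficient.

|Γ| ≈ 0.499

Γ = (Z_L − Z_0)/(Z_L + Z_0) = (191 + j45.2)/(391 + j45.2)
|Γ| = 196/394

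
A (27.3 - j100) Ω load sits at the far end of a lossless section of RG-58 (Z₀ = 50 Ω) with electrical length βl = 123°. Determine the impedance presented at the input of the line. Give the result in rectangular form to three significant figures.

Z_in ≈ 18.3 + j77.7 Ω

tan(βl) = tan(123°) = -1.54
Z_in = Z_0·(Z_L + jZ_0·tanβl)/(Z_0 + jZ_L·tanβl)
     = 50·(27.3 − j177)/(-104 − j42)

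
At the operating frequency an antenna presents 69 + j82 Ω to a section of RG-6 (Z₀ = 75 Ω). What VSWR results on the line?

Γ = (Z_L − Z_0)/(Z_L + Z_0) = (-6 + j82)/(144 + j82)
|Γ| = 82.2/166 = 0.496
VSWR = (1 + |Γ|)/(1 − |Γ|) = 1.5/0.504

VSWR ≈ 2.97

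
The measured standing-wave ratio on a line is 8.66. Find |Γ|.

|Γ| = (S − 1)/(S + 1) = (8.66 − 1)/(8.66 + 1) = 7.66/9.66

|Γ| ≈ 0.793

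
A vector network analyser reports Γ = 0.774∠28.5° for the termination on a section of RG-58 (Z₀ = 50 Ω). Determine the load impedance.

Z_L = Z_0·(1 + Γ)/(1 − Γ) = 50·(1.68 + j0.369)/(0.32 − j0.369)

Z_L ≈ 84 + j155 Ω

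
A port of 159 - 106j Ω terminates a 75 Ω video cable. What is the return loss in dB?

RL ≈ 5.57 dB

Γ = (84 − j106)/(234 − j106), |Γ| = 0.526
RL = −20·log₁₀|Γ| = −20·log₁₀(0.526)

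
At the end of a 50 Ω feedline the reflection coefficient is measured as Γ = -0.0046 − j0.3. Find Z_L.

Z_L = Z_0·(1 + Γ)/(1 − Γ) = 50·(0.995 − j0.3)/(1 + j0.3)

Z_L ≈ 41.4 − j27.3 Ω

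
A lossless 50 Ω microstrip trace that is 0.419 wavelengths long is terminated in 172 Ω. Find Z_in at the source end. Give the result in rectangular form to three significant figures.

Z_in ≈ 48.2 + j64.5 Ω

βl = 2π × 0.419 = 151°
tan(βl) = tan(151°) = -0.558
Z_in = Z_0·(Z_L + jZ_0·tanβl)/(Z_0 + jZ_L·tanβl)
     = 50·(172 − j27.9)/(50 − j96)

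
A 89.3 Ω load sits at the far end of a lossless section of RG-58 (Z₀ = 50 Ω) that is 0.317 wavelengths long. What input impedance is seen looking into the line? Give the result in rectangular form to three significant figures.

Z_in ≈ 31.6 + j14.5 Ω

βl = 2π × 0.317 = 114°
tan(βl) = tan(114°) = -2.23
Z_in = Z_0·(Z_L + jZ_0·tanβl)/(Z_0 + jZ_L·tanβl)
     = 50·(89.3 − j112)/(50 − j199)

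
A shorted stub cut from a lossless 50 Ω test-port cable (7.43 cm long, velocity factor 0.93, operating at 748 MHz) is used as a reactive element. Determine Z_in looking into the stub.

Z_in ≈ +j151 Ω

λ = v/f = 0.93·c / 748 MHz = 0.373 m
βl = 2π·l/λ = 2π × 0.199 = 71.7°
tan(βl) = 3.03
For a shorted stub, Z_in = jZ_0·tan(βl)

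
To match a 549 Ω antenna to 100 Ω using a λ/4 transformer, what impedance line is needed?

Z_qwt = √(Z_0·R_L) = √(100 × 549) = √54900

Z_qwt ≈ 234 Ω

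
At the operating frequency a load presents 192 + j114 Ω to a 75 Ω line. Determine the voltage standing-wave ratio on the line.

VSWR ≈ 3.57

Γ = (Z_L − Z_0)/(Z_L + Z_0) = (117 + j114)/(267 + j114)
|Γ| = 163/290 = 0.563
VSWR = (1 + |Γ|)/(1 − |Γ|) = 1.56/0.437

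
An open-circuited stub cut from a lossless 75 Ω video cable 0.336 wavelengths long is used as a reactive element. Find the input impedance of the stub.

Z_in ≈ +j45 Ω

βl = 2π × 0.336 = 121°
tan(βl) = -1.67
For an open-circuited stub, Z_in = −jZ_0·cot(βl) = −jZ_0/tan(βl)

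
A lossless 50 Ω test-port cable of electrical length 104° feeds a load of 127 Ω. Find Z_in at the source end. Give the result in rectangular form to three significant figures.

Z_in ≈ 20.7 + j10.4 Ω

tan(βl) = tan(104°) = -4.01
Z_in = Z_0·(Z_L + jZ_0·tanβl)/(Z_0 + jZ_L·tanβl)
     = 50·(127 − j201)/(50 − j509)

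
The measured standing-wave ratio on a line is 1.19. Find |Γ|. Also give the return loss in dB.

|Γ| ≈ 0.0868; return loss ≈ 21.2 dB

|Γ| = (S − 1)/(S + 1) = (1.19 − 1)/(1.19 + 1) = 0.19/2.19
RL = −20·log₁₀|Γ| = −20·log₁₀(0.0868)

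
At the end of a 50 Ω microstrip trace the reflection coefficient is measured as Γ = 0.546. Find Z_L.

Z_L ≈ 170 Ω

Z_L = Z_0·(1 + Γ)/(1 − Γ) = 50·(1.55)/(0.454)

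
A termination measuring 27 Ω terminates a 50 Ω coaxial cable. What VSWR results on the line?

For a purely resistive load, VSWR = R_L/Z_0 or Z_0/R_L (whichever > 1) = 50/27

VSWR ≈ 1.85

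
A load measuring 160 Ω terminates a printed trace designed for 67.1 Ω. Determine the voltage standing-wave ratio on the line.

VSWR ≈ 2.38

Γ = (160 − 67.1)/(160 + 67.1) = 0.409
VSWR = (1 + 0.409)/(1 − 0.409)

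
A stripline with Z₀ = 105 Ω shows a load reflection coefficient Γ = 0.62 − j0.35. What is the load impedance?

Z_L ≈ 194 − j275 Ω

Z_L = Z_0·(1 + Γ)/(1 − Γ) = 105·(1.62 − j0.35)/(0.38 + j0.35)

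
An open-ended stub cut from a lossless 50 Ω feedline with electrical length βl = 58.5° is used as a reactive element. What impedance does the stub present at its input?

Z_in ≈ −j30.6 Ω

tan(βl) = 1.63
For an open-ended stub, Z_in = −jZ_0·cot(βl) = −jZ_0/tan(βl)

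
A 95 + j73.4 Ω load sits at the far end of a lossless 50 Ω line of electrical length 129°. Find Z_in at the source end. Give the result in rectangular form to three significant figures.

Z_in ≈ 17.9 + j19.1 Ω

tan(βl) = tan(129°) = -1.23
Z_in = Z_0·(Z_L + jZ_0·tanβl)/(Z_0 + jZ_L·tanβl)
     = 50·(95 + j11.7)/(141 − j117)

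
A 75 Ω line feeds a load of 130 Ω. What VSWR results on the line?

VSWR ≈ 1.73

For a purely resistive load, VSWR = R_L/Z_0 or Z_0/R_L (whichever > 1) = 130/75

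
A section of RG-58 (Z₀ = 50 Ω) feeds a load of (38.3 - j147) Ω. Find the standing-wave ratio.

VSWR ≈ 13.3

Γ = (Z_L − Z_0)/(Z_L + Z_0) = (-11.7 − j147)/(88.3 − j147)
|Γ| = 147/171 = 0.86
VSWR = (1 + |Γ|)/(1 − |Γ|) = 1.86/0.14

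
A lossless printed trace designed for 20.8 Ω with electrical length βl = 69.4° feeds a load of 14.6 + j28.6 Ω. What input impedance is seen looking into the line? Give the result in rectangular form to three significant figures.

Z_in ≈ 11.2 − j23.7 Ω

tan(βl) = tan(69.4°) = 2.66
Z_in = Z_0·(Z_L + jZ_0·tanβl)/(Z_0 + jZ_L·tanβl)
     = 20.8·(14.6 + j83.9)/(-55.3 + j38.8)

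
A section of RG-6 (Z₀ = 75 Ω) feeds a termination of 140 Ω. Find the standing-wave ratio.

VSWR ≈ 1.87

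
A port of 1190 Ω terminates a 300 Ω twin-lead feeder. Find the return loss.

RL ≈ 4.48 dB

Γ = (1190 − 300)/(1190 + 300) = 0.597
RL = −20·log₁₀|Γ| = −20·log₁₀(0.597)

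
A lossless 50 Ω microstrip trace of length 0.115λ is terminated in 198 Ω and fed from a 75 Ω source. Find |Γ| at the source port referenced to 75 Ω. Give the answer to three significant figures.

|Γ| ≈ 0.61

βl = 2π × 0.115 = 41.4°
tan(βl) = 0.882
Z_in = Z_0·(Z_L + jZ_0·tanβl)/(Z_0 + jZ_L·tanβl) = 26.7 − j49.1 Ω
Γ_s = (Z_in − Z_s)/(Z_in + Z_s) = (-48.3 − j49.1)/(102 − j49.1), |Γ_s| = 0.61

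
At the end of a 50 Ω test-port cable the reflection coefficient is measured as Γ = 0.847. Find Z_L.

Z_L ≈ 604 Ω

Z_L = Z_0·(1 + Γ)/(1 − Γ) = 50·(1.85)/(0.153)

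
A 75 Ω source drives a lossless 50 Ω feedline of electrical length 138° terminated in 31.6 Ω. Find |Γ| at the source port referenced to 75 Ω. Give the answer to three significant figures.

|Γ| ≈ 0.315

tan(βl) = -0.9
Z_in = Z_0·(Z_L + jZ_0·tanβl)/(Z_0 + jZ_L·tanβl) = 43.2 − j20.4 Ω
Γ_s = (Z_in − Z_s)/(Z_in + Z_s) = (-31.8 − j20.4)/(118 − j20.4), |Γ_s| = 0.315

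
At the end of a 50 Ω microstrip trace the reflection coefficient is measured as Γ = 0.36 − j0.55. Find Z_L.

Z_L ≈ 39.9 − j77.2 Ω

Z_L = Z_0·(1 + Γ)/(1 − Γ) = 50·(1.36 − j0.55)/(0.64 + j0.55)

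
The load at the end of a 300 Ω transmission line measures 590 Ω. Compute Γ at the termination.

Γ = (Z_L − Z_0)/(Z_L + Z_0) = (590 − 300)/(590 + 300) = 290/890

Γ = 0.326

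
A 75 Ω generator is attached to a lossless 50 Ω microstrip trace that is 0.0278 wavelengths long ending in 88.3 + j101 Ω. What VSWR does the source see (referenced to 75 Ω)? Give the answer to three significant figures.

βl = 2π × 0.0278 = 10°
tan(βl) = 0.176
Z_in = Z_0·(Z_L + jZ_0·tanβl)/(Z_0 + jZ_L·tanβl) = 178 + j84.4 Ω
Γ_s = (Z_in − Z_s)/(Z_in + Z_s) = (103 + j84.4)/(253 + j84.4), |Γ_s| = 0.499
VSWR = (1 + |Γ_s|)/(1 − |Γ_s|)

VSWR ≈ 3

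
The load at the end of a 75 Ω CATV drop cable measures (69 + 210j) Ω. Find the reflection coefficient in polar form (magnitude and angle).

Γ = (Z_L − Z_0)/(Z_L + Z_0) = (-6 + j210)/(144 + j210)
|Γ| = 210/255 = 0.825

Γ ≈ 0.825 ∠ 36.1°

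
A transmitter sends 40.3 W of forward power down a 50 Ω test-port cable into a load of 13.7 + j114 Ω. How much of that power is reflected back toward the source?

|Γ| = |(-36.3 + j114)/(63.7 + j114)| = 0.916
|Γ|² = 0.839
P_refl = |Γ|²·P_inc = 33.8 W, P_del = (1 − |Γ|²)·P_inc = 6.47 W

P_reflected ≈ 33.8 W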